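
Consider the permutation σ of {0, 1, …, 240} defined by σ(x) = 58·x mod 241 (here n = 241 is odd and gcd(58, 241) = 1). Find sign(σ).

Trace 122: π^k(122) = [122, 87, 226, 94, 150, 24, 187] for k=0..6.
Decompose π into cycles: lengths [30, 30, 30, 30, 30, 30, 30, 30, 1] (9 cycles, including the fixed point 0).
241 − 9 = 232 transpositions; sign(π) = (−1)^232 = +1.

+1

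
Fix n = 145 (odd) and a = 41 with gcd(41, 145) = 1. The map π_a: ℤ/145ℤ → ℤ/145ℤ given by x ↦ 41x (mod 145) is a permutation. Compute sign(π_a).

Trace 1: π^k(1) = [1, 41, 86, 46] for k=0..3.
Cycle lengths of π_41 on ℤ/145ℤ: [4, 4, 4, 4, 4, 4, 4, 4, 4, 4, 4, 4, 4, 4, 4, 4, 4, 4, 4, 4, 4, 4, 4, 4, 4, 4, 4, 4, 4, 4, 4, 4, 4, 4, 4, 1, 1, 1, 1, 1]; 40 cycles in total.
With 40 cycles on 145 points, sign = (−1)^{145−40} = -1.

-1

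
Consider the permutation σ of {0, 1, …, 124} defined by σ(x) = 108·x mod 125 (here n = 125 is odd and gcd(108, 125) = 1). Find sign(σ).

-1

Start at x=37: 37 → 121 → 68 → 94 → 27 → 41 → 53 → … (one orbit).
4 cycles of lengths [100, 20, 4, 1].
4 cycles on 125: each ℓ→(−1)^(ℓ−1), product (−1)^121 = -1.
The Jacobi symbol (108|125) = -1 (Zolotarev) agrees.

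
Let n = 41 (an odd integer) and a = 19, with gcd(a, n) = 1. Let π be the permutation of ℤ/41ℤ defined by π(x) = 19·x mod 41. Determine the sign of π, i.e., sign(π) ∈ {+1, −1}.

-1

Start at x=22: 22 → 8 → 29 → 18 → 14 → 20 → 11 → … (one orbit).
Decompose π into cycles: lengths [40, 1] (2 cycles, including the fixed point 0).
sign(π) = (−1)^{n − #cycles} = (−1)^{41−2} = (−1)^39 = -1.
The Jacobi symbol (19|41) = -1 (Zolotarev) agrees.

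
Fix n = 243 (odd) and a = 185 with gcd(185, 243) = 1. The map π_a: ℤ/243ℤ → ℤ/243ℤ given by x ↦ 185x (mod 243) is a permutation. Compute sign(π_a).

-1

Orbit of 185 under x↦185x: [185, 205, 17, 229, 83, 46, 5]… (length divides ord_243(185)).
π_185 has 6 disjoint cycles with lengths [162, 54, 18, 6, 2, 1] on {0,…,242}.
Σ(ℓ_i−1) = 243−6 = 237; sign = (−1)^237 = -1.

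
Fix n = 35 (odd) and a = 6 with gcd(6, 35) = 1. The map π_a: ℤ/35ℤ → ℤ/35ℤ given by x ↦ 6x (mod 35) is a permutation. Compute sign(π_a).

Trace 1: π^k(1) = [1, 6] for k=0..1.
Cycle lengths of π_6 on ℤ/35ℤ: [2, 2, 2, 2, 2, 2, 2, 2, 2, 2, 2, 2, 2, 2, 2, 1, 1, 1, 1, 1]; 20 cycles in total.
With 20 cycles on 35 points, sign = (−1)^{35−20} = -1.
Zolotarev: (6|35) = -1, matching the cycle-count sign.

-1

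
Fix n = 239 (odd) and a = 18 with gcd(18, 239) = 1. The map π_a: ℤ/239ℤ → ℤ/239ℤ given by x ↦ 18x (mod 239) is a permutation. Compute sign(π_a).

+1

Orbit of 1 under x↦18x: [1, 18, 85, 96, 55, 34, 134]… (length divides ord_239(18)).
Cycle type of π: 119×2 + 1; total 3 cycles.
n − c = 239 − 3 = 236; sign = (−1)^236 = +1.
The Jacobi symbol (18|239) = +1 (Zolotarev) agrees.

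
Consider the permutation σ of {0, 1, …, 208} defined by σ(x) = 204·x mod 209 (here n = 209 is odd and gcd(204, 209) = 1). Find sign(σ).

+1

Orbit of 98 under x↦204x: [98, 137, 151, 81, 13, 144, 116]… (length divides ord_209(204)).
Decompose π into cycles: lengths [90, 90, 18, 10, 1] (5 cycles, including the fixed point 0).
With 5 cycles on 209 points, sign = (−1)^{209−5} = +1.
Zolotarev: (204|209) = +1, matching the cycle-count sign.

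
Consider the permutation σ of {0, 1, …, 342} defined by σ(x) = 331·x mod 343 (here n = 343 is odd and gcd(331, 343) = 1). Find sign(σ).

+1

Trace 155: π^k(155) = [155, 198, 25, 43, 170, 18, 127] for k=0..6.
Cycle lengths of π_331 on ℤ/343ℤ: [147, 147, 21, 21, 3, 3, 1]; 7 cycles in total.
sign(π) = (−1)^{n − #cycles} = (−1)^{343−7} = (−1)^336 = +1.
Check: (331/343) = +1 by Zolotarev.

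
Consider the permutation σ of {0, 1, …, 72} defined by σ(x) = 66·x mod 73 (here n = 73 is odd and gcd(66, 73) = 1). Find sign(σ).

-1

Orbit of 64 under x↦66x: [64, 63, 70, 21, 72, 7, 24]… (length divides ord_73(66)).
π_66 has 4 disjoint cycles with lengths [24, 24, 24, 1] on {0,…,72}.
With 4 cycles on 73 points, sign = (−1)^{73−4} = -1.
Via Zolotarev, sign(π_{66}) = (66|73) = -1.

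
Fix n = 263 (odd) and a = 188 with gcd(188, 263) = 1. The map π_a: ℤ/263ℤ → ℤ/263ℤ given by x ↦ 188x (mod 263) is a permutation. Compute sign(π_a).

Orbit of 40 under x↦188x: [40, 156, 135, 132, 94, 51, 120]… (length divides ord_263(188)).
π_188 has 2 disjoint cycles with lengths [262, 1] on {0,…,262}.
Σ(ℓ_i−1) = 263−2 = 261; sign = (−1)^261 = -1.
Via Zolotarev, sign(π_{188}) = (188|263) = -1.

-1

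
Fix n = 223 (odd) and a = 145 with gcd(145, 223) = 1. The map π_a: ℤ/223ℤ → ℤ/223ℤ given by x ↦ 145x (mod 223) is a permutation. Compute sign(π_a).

-1

Orbit of 129 under x↦145x: [129, 196, 99, 83, 216, 100, 5]… (length divides ord_223(145)).
Decompose π into cycles: lengths [222, 1] (2 cycles, including the fixed point 0).
223 − 2 = 221 transpositions; sign(π) = (−1)^221 = -1.
The Jacobi symbol (145|223) = -1 (Zolotarev) agrees.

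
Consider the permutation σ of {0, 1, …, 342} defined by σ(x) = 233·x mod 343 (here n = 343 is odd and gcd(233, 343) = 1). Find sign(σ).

+1

Orbit of 95 under x↦233x: [95, 183, 107, 235, 218, 30, 130]… (length divides ord_343(233)).
The orbit structure of x ↦ 233x mod 343: 7 orbits of sizes [147, 147, 21, 21, 3, 3, 1].
With 7 cycles on 343 points, sign = (−1)^{343−7} = +1.
Via Zolotarev, sign(π_{233}) = (233|343) = +1.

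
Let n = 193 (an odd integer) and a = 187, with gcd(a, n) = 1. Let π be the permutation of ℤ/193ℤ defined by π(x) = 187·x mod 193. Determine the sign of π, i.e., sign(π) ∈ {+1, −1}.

Trace 150: π^k(150) = [150, 65, 189, 24, 49, 92, 27] for k=0..6.
π_187 has 3 disjoint cycles with lengths [96, 96, 1] on {0,…,192}.
n − c = 193 − 3 = 190; sign = (−1)^190 = +1.

+1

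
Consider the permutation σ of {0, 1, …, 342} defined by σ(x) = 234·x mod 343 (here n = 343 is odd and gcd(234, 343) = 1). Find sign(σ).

Trace 220: π^k(220) = [220, 30, 160, 53, 54, 288, 164] for k=0..6.
Decompose π into cycles: lengths [294, 42, 6, 1] (4 cycles, including the fixed point 0).
4 cycles on 343: each ℓ→(−1)^(ℓ−1), product (−1)^339 = -1.
(234|343)_J = -1 (Zolotarev's lemma cross-check).

-1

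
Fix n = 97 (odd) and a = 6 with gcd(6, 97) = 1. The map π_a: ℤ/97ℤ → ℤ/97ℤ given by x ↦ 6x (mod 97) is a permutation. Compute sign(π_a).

Trace 1: π^k(1) = [1, 6, 36, 22, 35, 16, 96] for k=0..6.
Cycle type of π: 12×8 + 1; total 9 cycles.
n − c = 97 − 9 = 88; sign = (−1)^88 = +1.
Check: (6/97) = +1 by Zolotarev.

+1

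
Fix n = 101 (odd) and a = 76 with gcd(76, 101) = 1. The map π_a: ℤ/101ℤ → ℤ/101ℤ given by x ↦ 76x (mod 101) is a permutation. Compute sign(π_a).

+1

Trace 81: π^k(81) = [81, 96, 24, 6, 52, 13, 79] for k=0..6.
3 cycles of lengths [50, 50, 1].
3 cycles on 101: each ℓ→(−1)^(ℓ−1), product (−1)^98 = +1.
Via Zolotarev, sign(π_{76}) = (76|101) = +1.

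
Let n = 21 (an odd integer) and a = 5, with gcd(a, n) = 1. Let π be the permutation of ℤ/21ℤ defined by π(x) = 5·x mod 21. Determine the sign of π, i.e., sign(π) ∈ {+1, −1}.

Trace 5: π^k(5) = [5, 4, 20, 16, 17, 1] for k=0..5.
Cycle type of π: 6×3 + 2 + 1; total 5 cycles.
sign(π) = (−1)^{n − #cycles} = (−1)^{21−5} = (−1)^16 = +1.

+1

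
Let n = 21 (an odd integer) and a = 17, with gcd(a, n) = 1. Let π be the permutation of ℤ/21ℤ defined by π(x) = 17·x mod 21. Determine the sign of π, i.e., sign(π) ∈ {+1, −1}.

Start at x=17: 17 → 16 → 20 → 4 → 5 → 1 → 17 (one orbit).
Cycle type of π: 6×3 + 2 + 1; total 5 cycles.
n − c = 21 − 5 = 16; sign = (−1)^16 = +1.

+1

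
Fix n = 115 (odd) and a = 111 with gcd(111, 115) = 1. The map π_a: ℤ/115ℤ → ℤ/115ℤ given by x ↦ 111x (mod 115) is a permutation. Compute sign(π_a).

Trace 111: π^k(111) = [111, 16, 51, 26, 11, 71, 61] for k=0..6.
π_111 has 10 disjoint cycles with lengths [22, 22, 22, 22, 22, 1, 1, 1, 1, 1] on {0,…,114}.
sign(π) = (−1)^{n − #cycles} = (−1)^{115−10} = (−1)^105 = -1.

-1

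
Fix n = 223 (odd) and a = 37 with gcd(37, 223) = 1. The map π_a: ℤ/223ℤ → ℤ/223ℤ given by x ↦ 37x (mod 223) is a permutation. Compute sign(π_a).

Trace 220: π^k(220) = [220, 112, 130, 127, 16, 146, 50] for k=0..6.
The orbit structure of x ↦ 37x mod 223: 3 orbits of sizes [111, 111, 1].
With 3 cycles on 223 points, sign = (−1)^{223−3} = +1.
Via Zolotarev, sign(π_{37}) = (37|223) = +1.

+1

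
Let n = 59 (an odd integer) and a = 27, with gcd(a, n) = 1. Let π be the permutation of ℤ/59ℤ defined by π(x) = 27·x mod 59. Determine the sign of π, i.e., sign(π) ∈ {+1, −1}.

Trace 28: π^k(28) = [28, 48, 57, 5, 17, 46, 3] for k=0..6.
Cycle type of π: 29×2 + 1; total 3 cycles.
With 3 cycles on 59 points, sign = (−1)^{59−3} = +1.
(27|59)_J = +1 (Zolotarev's lemma cross-check).

+1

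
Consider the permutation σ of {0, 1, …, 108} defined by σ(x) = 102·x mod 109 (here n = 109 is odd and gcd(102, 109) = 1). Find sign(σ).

+1

Start at x=71: 71 → 48 → 100 → 63 → 104 → 35 → 82 → … (one orbit).
Cycle type of π: 54×2 + 1; total 3 cycles.
sign(π) = (−1)^{n − #cycles} = (−1)^{109−3} = (−1)^106 = +1.
(102|109)_J = +1 (Zolotarev's lemma cross-check).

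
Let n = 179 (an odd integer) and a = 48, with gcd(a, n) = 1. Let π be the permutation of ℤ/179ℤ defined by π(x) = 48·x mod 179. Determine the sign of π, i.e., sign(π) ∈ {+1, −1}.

+1

Orbit of 138 under x↦48x: [138, 1, 48, 156, 149, 171, 153]… (length divides ord_179(48)).
The orbit structure of x ↦ 48x mod 179: 3 orbits of sizes [89, 89, 1].
179 − 3 = 176 transpositions; sign(π) = (−1)^176 = +1.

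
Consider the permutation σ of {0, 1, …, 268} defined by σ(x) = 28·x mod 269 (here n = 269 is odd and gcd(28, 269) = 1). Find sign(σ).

-1

Start at x=253: 253 → 90 → 99 → 82 → 144 → 266 → 185 → … (one orbit).
π_28 has 2 disjoint cycles with lengths [268, 1] on {0,…,268}.
269 − 2 = 267 transpositions; sign(π) = (−1)^267 = -1.
The Jacobi symbol (28|269) = -1 (Zolotarev) agrees.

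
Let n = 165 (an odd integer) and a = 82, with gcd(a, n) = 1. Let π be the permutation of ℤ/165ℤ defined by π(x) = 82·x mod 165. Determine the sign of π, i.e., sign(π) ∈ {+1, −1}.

-1

Trace 163: π^k(163) = [163, 1, 82, 124, 103, 31, 67] for k=0..6.
Cycle type of π: 20×6 + 5×6 + 4×3 + 1×3; total 18 cycles.
sign(π) = (−1)^{n − #cycles} = (−1)^{165−18} = (−1)^147 = -1.
Check: (82/165) = -1 by Zolotarev.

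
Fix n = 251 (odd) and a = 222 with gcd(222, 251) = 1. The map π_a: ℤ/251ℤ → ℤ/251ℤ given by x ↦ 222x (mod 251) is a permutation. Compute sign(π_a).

Trace 65: π^k(65) = [65, 123, 198, 31, 105, 218, 204] for k=0..6.
Cycle type of π: 125×2 + 1; total 3 cycles.
n − c = 251 − 3 = 248; sign = (−1)^248 = +1.

+1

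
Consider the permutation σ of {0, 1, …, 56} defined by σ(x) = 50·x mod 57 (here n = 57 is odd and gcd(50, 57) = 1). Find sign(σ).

Start at x=50: 50 → 49 → 56 → 7 → 8 → 1 → 50 (one orbit).
Cycle type of π: 6×9 + 2 + 1; total 11 cycles.
Σ(ℓ_i−1) = 57−11 = 46; sign = (−1)^46 = +1.
Via Zolotarev, sign(π_{50}) = (50|57) = +1.

+1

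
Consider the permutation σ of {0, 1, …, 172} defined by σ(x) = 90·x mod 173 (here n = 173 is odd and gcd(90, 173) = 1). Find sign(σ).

Orbit of 1 under x↦90x: [1, 90, 142, 151, 96, 163, 138]… (length divides ord_173(90)).
The orbit structure of x ↦ 90x mod 173: 3 orbits of sizes [86, 86, 1].
sign(π) = (−1)^{n − #cycles} = (−1)^{173−3} = (−1)^170 = +1.

+1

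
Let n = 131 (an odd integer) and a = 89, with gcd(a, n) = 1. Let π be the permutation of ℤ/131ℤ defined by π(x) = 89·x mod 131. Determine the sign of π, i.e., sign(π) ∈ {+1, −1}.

+1

Trace 61: π^k(61) = [61, 58, 53, 1, 89] for k=0..4.
27 cycles of lengths [5, 5, 5, 5, 5, 5, 5, 5, 5, 5, 5, 5, 5, 5, 5, 5, 5, 5, 5, 5, 5, 5, 5, 5, 5, 5, 1].
Σ(ℓ_i−1) = 131−27 = 104; sign = (−1)^104 = +1.
(89|131)_J = +1 (Zolotarev's lemma cross-check).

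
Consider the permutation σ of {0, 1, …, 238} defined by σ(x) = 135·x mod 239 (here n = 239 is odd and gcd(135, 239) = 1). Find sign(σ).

Orbit of 48 under x↦135x: [48, 27, 60, 213, 75, 87, 34]… (length divides ord_239(135)).
π_135 has 3 disjoint cycles with lengths [119, 119, 1] on {0,…,238}.
3 cycles on 239: each ℓ→(−1)^(ℓ−1), product (−1)^236 = +1.
Zolotarev: (135|239) = +1, matching the cycle-count sign.

+1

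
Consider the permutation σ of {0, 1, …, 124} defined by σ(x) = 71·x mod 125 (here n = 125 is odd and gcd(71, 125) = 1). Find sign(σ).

+1

Trace 36: π^k(36) = [36, 56, 101, 46, 16, 11, 31] for k=0..6.
Cycle lengths of π_71 on ℤ/125ℤ: [25, 25, 25, 25, 5, 5, 5, 5, 1, 1, 1, 1, 1]; 13 cycles in total.
13 cycles on 125: each ℓ→(−1)^(ℓ−1), product (−1)^112 = +1.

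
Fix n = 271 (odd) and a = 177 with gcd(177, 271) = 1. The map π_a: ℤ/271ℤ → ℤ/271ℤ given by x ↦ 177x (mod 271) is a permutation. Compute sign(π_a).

+1

Trace 206: π^k(206) = [206, 148, 180, 153, 252, 160, 136] for k=0..6.
3 cycles of lengths [135, 135, 1].
Σ(ℓ_i−1) = 271−3 = 268; sign = (−1)^268 = +1.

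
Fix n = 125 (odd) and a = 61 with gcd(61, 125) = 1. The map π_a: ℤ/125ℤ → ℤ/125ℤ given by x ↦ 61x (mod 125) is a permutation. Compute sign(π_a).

Orbit of 61 under x↦61x: [61, 96, 106, 91, 51, 111, 21]… (length divides ord_125(61)).
Cycle lengths of π_61 on ℤ/125ℤ: [25, 25, 25, 25, 5, 5, 5, 5, 1, 1, 1, 1, 1]; 13 cycles in total.
Σ(ℓ_i−1) = 125−13 = 112; sign = (−1)^112 = +1.
Zolotarev: (61|125) = +1, matching the cycle-count sign.

+1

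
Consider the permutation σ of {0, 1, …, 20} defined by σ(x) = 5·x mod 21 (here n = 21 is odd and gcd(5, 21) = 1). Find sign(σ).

Orbit of 17 under x↦5x: [17, 1, 5, 4, 20, 16]… (length divides ord_21(5)).
Cycle type of π: 6×3 + 2 + 1; total 5 cycles.
21 − 5 = 16 transpositions; sign(π) = (−1)^16 = +1.
The Jacobi symbol (5|21) = +1 (Zolotarev) agrees.

+1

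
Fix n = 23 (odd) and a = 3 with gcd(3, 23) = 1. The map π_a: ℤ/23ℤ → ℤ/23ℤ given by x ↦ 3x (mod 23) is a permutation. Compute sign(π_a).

Trace 1: π^k(1) = [1, 3, 9, 4, 12, 13, 16] for k=0..6.
Cycle type of π: 11×2 + 1; total 3 cycles.
n − c = 23 − 3 = 20; sign = (−1)^20 = +1.
Zolotarev: (3|23) = +1, matching the cycle-count sign.

+1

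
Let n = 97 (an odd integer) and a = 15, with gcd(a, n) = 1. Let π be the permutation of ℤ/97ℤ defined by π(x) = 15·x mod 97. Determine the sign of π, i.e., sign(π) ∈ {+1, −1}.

Trace 14: π^k(14) = [14, 16, 46, 11, 68, 50, 71] for k=0..6.
Cycle type of π: 96 + 1; total 2 cycles.
Σ(ℓ_i−1) = 97−2 = 95; sign = (−1)^95 = -1.
Via Zolotarev, sign(π_{15}) = (15|97) = -1.

-1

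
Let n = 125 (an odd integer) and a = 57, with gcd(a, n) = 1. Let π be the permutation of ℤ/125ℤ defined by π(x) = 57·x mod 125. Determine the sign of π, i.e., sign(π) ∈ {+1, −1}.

-1

Start at x=1: 1 → 57 → 124 → 68 → 1 (one orbit).
32 cycles of lengths [4, 4, 4, 4, 4, 4, 4, 4, 4, 4, 4, 4, 4, 4, 4, 4, 4, 4, 4, 4, 4, 4, 4, 4, 4, 4, 4, 4, 4, 4, 4, 1].
With 32 cycles on 125 points, sign = (−1)^{125−32} = -1.
The Jacobi symbol (57|125) = -1 (Zolotarev) agrees.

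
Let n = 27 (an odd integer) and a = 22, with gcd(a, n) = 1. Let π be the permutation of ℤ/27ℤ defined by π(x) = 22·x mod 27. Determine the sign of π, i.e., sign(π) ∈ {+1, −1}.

+1

Trace 25: π^k(25) = [25, 10, 4, 7, 19, 13, 16] for k=0..6.
π_22 has 7 disjoint cycles with lengths [9, 9, 3, 3, 1, 1, 1] on {0,…,26}.
sign(π) = (−1)^{n − #cycles} = (−1)^{27−7} = (−1)^20 = +1.
(22|27)_J = +1 (Zolotarev's lemma cross-check).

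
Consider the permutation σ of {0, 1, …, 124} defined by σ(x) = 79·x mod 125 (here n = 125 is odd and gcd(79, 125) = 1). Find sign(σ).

Start at x=104: 104 → 91 → 64 → 56 → 49 → 121 → 59 → … (one orbit).
Cycle type of π: 50×2 + 10×2 + 2×2 + 1; total 7 cycles.
7 cycles on 125: each ℓ→(−1)^(ℓ−1), product (−1)^118 = +1.

+1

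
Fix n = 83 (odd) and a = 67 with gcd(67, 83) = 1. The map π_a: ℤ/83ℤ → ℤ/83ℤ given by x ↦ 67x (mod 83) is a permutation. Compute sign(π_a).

Orbit of 5 under x↦67x: [5, 3, 35, 21, 79, 64, 55]… (length divides ord_83(67)).
Decompose π into cycles: lengths [82, 1] (2 cycles, including the fixed point 0).
Σ(ℓ_i−1) = 83−2 = 81; sign = (−1)^81 = -1.

-1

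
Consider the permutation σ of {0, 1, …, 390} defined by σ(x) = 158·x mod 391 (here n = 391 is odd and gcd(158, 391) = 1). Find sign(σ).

Trace 128: π^k(128) = [128, 283, 140, 224, 202, 245, 1] for k=0..6.
Cycle type of π: 176×2 + 22 + 16 + 1; total 5 cycles.
391 − 5 = 386 transpositions; sign(π) = (−1)^386 = +1.

+1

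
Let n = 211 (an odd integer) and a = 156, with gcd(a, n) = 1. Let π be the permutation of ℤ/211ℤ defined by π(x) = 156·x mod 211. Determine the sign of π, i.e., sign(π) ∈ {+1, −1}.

Orbit of 107 under x↦156x: [107, 23, 1, 156, 71, 104, 188]… (length divides ord_211(156)).
22 cycles of lengths [10, 10, 10, 10, 10, 10, 10, 10, 10, 10, 10, 10, 10, 10, 10, 10, 10, 10, 10, 10, 10, 1].
22 cycles on 211: each ℓ→(−1)^(ℓ−1), product (−1)^189 = -1.

-1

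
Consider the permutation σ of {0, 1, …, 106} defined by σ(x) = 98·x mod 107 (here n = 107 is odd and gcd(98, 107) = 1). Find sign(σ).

-1

Orbit of 44 under x↦98x: [44, 32, 33, 24, 105, 18, 52]… (length divides ord_107(98)).
Decompose π into cycles: lengths [106, 1] (2 cycles, including the fixed point 0).
With 2 cycles on 107 points, sign = (−1)^{107−2} = -1.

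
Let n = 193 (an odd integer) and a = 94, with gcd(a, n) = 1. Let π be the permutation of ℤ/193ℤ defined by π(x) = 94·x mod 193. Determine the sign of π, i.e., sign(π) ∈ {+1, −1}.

-1

Orbit of 71 under x↦94x: [71, 112, 106, 121, 180, 129, 160]… (length divides ord_193(94)).
π_94 has 4 disjoint cycles with lengths [64, 64, 64, 1] on {0,…,192}.
4 cycles on 193: each ℓ→(−1)^(ℓ−1), product (−1)^189 = -1.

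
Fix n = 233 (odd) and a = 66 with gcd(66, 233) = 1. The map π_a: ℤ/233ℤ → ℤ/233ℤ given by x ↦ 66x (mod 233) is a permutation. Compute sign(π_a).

Start at x=55: 55 → 135 → 56 → 201 → 218 → 175 → 133 → … (one orbit).
3 cycles of lengths [116, 116, 1].
sign(π) = (−1)^{n − #cycles} = (−1)^{233−3} = (−1)^230 = +1.
Check: (66/233) = +1 by Zolotarev.

+1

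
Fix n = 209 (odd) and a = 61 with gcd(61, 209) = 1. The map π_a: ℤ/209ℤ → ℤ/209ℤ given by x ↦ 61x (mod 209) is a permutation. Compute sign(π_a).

Trace 16: π^k(16) = [16, 140, 180, 112, 144, 6, 157] for k=0..6.
Cycle lengths of π_61 on ℤ/209ℤ: [90, 90, 10, 9, 9, 1]; 6 cycles in total.
With 6 cycles on 209 points, sign = (−1)^{209−6} = -1.
(61|209)_J = -1 (Zolotarev's lemma cross-check).

-1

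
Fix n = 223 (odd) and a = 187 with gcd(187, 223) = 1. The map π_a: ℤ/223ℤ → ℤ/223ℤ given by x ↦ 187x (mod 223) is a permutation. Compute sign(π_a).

Trace 198: π^k(198) = [198, 8, 158, 110, 54, 63, 185] for k=0..6.
π_187 has 2 disjoint cycles with lengths [222, 1] on {0,…,222}.
With 2 cycles on 223 points, sign = (−1)^{223−2} = -1.
Via Zolotarev, sign(π_{187}) = (187|223) = -1.

-1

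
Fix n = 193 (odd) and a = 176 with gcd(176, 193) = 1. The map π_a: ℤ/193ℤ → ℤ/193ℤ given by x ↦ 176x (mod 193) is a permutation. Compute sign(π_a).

-1

Orbit of 39 under x↦176x: [39, 109, 77, 42, 58, 172, 164]… (length divides ord_193(176)).
The orbit structure of x ↦ 176x mod 193: 2 orbits of sizes [192, 1].
2 cycles on 193: each ℓ→(−1)^(ℓ−1), product (−1)^191 = -1.
Zolotarev: (176|193) = -1, matching the cycle-count sign.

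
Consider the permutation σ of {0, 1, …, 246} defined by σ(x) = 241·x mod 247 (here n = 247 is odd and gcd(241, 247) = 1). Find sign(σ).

+1

Start at x=151: 151 → 82 → 2 → 235 → 72 → 62 → 122 → … (one orbit).
9 cycles of lengths [36, 36, 36, 36, 36, 36, 18, 12, 1].
Σ(ℓ_i−1) = 247−9 = 238; sign = (−1)^238 = +1.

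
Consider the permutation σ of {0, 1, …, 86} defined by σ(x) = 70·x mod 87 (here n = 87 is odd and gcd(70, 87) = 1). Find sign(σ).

-1

Start at x=1: 1 → 70 → 28 → 46 → 1 (one orbit).
Decompose π into cycles: lengths [4, 4, 4, 4, 4, 4, 4, 4, 4, 4, 4, 4, 4, 4, 4, 4, 4, 4, 4, 4, 4, 1, 1, 1] (24 cycles, including the fixed point 0).
87 − 24 = 63 transpositions; sign(π) = (−1)^63 = -1.
Via Zolotarev, sign(π_{70}) = (70|87) = -1.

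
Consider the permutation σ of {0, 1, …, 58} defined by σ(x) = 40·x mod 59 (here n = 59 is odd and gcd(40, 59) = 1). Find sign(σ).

Orbit of 50 under x↦40x: [50, 53, 55, 17, 31, 1, 40]… (length divides ord_59(40)).
Decompose π into cycles: lengths [58, 1] (2 cycles, including the fixed point 0).
2 cycles on 59: each ℓ→(−1)^(ℓ−1), product (−1)^57 = -1.
The Jacobi symbol (40|59) = -1 (Zolotarev) agrees.

-1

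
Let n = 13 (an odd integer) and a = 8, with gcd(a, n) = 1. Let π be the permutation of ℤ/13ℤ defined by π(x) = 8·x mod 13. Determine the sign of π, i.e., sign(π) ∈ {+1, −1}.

Trace 5: π^k(5) = [5, 1, 8, 12] for k=0..3.
π_8 has 4 disjoint cycles with lengths [4, 4, 4, 1] on {0,…,12}.
With 4 cycles on 13 points, sign = (−1)^{13−4} = -1.

-1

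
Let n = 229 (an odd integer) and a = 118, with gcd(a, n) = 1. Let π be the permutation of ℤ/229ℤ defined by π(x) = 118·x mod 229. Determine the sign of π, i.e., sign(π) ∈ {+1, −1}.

+1

Trace 99: π^k(99) = [99, 3, 125, 94, 100, 121, 80] for k=0..6.
Decompose π into cycles: lengths [114, 114, 1] (3 cycles, including the fixed point 0).
Σ(ℓ_i−1) = 229−3 = 226; sign = (−1)^226 = +1.
Check: (118/229) = +1 by Zolotarev.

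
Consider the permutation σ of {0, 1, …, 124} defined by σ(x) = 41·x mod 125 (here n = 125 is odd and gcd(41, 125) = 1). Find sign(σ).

Orbit of 111 under x↦41x: [111, 51, 91, 106, 96, 61, 1]… (length divides ord_125(41)).
Cycle type of π: 25×4 + 5×4 + 1×5; total 13 cycles.
125 − 13 = 112 transpositions; sign(π) = (−1)^112 = +1.

+1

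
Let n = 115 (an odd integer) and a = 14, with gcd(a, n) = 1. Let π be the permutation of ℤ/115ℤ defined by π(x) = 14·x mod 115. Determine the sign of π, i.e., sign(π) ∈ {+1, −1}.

-1

Start at x=71: 71 → 74 → 1 → 14 → 81 → 99 → 6 → … (one orbit).
π_14 has 8 disjoint cycles with lengths [22, 22, 22, 22, 22, 2, 2, 1] on {0,…,114}.
sign(π) = (−1)^{n − #cycles} = (−1)^{115−8} = (−1)^107 = -1.
Check: (14/115) = -1 by Zolotarev.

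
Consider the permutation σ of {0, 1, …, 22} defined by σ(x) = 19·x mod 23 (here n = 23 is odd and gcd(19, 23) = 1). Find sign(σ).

-1

Trace 15: π^k(15) = [15, 9, 10, 6, 22, 4, 7] for k=0..6.
Cycle type of π: 22 + 1; total 2 cycles.
23 − 2 = 21 transpositions; sign(π) = (−1)^21 = -1.
The Jacobi symbol (19|23) = -1 (Zolotarev) agrees.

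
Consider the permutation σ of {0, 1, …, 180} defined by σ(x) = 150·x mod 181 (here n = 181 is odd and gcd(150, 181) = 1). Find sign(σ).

Orbit of 56 under x↦150x: [56, 74, 59, 162, 46, 22, 42]… (length divides ord_181(150)).
Cycle type of π: 20×9 + 1; total 10 cycles.
181 − 10 = 171 transpositions; sign(π) = (−1)^171 = -1.
Check: (150/181) = -1 by Zolotarev.

-1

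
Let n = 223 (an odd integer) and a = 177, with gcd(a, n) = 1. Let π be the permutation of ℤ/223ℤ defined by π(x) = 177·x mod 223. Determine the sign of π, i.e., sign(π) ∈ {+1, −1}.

Trace 178: π^k(178) = [178, 63, 1, 177, 109, 115, 62] for k=0..6.
Cycle type of π: 111×2 + 1; total 3 cycles.
n − c = 223 − 3 = 220; sign = (−1)^220 = +1.
(177|223)_J = +1 (Zolotarev's lemma cross-check).

+1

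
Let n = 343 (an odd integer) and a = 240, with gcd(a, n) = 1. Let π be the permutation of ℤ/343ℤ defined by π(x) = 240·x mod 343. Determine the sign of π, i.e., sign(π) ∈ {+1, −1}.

Trace 72: π^k(72) = [72, 130, 330, 310, 312, 106, 58] for k=0..6.
Cycle lengths of π_240 on ℤ/343ℤ: [147, 147, 21, 21, 3, 3, 1]; 7 cycles in total.
With 7 cycles on 343 points, sign = (−1)^{343−7} = +1.
The Jacobi symbol (240|343) = +1 (Zolotarev) agrees.

+1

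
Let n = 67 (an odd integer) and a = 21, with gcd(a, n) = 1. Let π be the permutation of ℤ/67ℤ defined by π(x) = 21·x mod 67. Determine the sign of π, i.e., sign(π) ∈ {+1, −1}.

Start at x=37: 37 → 40 → 36 → 19 → 64 → 4 → 17 → … (one orbit).
Decompose π into cycles: lengths [33, 33, 1] (3 cycles, including the fixed point 0).
3 cycles on 67: each ℓ→(−1)^(ℓ−1), product (−1)^64 = +1.
(21|67)_J = +1 (Zolotarev's lemma cross-check).

+1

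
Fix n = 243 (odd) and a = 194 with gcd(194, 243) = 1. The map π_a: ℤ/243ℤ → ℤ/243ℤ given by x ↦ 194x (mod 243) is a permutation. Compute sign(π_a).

-1

Trace 191: π^k(191) = [191, 118, 50, 223, 8, 94, 11] for k=0..6.
Cycle lengths of π_194 on ℤ/243ℤ: [162, 54, 18, 6, 2, 1]; 6 cycles in total.
n − c = 243 − 6 = 237; sign = (−1)^237 = -1.
The Jacobi symbol (194|243) = -1 (Zolotarev) agrees.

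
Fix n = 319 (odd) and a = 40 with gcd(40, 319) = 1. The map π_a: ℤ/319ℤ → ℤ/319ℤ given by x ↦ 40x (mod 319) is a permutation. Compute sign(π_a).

+1

Start at x=45: 45 → 205 → 225 → 68 → 168 → 21 → 202 → … (one orbit).
The orbit structure of x ↦ 40x mod 319: 5 orbits of sizes [140, 140, 28, 10, 1].
Σ(ℓ_i−1) = 319−5 = 314; sign = (−1)^314 = +1.
Check: (40/319) = +1 by Zolotarev.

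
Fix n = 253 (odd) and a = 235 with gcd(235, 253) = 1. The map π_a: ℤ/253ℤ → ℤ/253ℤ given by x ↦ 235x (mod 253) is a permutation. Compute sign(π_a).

-1

Trace 14: π^k(14) = [14, 1, 235, 71, 240, 234, 89] for k=0..6.
Cycle lengths of π_235 on ℤ/253ℤ: [110, 110, 22, 5, 5, 1]; 6 cycles in total.
sign(π) = (−1)^{n − #cycles} = (−1)^{253−6} = (−1)^247 = -1.
Zolotarev: (235|253) = -1, matching the cycle-count sign.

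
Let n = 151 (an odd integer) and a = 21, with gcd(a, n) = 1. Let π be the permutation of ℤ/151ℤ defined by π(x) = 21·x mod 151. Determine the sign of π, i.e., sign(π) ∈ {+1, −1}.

+1

Trace 18: π^k(18) = [18, 76, 86, 145, 25, 72, 2] for k=0..6.
Decompose π into cycles: lengths [75, 75, 1] (3 cycles, including the fixed point 0).
151 − 3 = 148 transpositions; sign(π) = (−1)^148 = +1.
Via Zolotarev, sign(π_{21}) = (21|151) = +1.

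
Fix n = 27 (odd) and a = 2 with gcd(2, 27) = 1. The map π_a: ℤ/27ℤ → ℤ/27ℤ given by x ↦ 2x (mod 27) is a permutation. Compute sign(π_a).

Orbit of 14 under x↦2x: [14, 1, 2, 4, 8, 16, 5]… (length divides ord_27(2)).
Cycle type of π: 18 + 6 + 2 + 1; total 4 cycles.
n − c = 27 − 4 = 23; sign = (−1)^23 = -1.
Zolotarev: (2|27) = -1, matching the cycle-count sign.

-1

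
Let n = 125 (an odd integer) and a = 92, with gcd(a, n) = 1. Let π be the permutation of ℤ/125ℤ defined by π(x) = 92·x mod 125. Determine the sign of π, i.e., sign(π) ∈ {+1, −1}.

-1

Orbit of 66 under x↦92x: [66, 72, 124, 33, 36, 62, 79]… (length divides ord_125(92)).
The orbit structure of x ↦ 92x mod 125: 4 orbits of sizes [100, 20, 4, 1].
With 4 cycles on 125 points, sign = (−1)^{125−4} = -1.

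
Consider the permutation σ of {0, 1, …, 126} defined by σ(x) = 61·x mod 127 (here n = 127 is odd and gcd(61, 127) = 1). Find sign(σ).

Start at x=73: 73 → 8 → 107 → 50 → 2 → 122 → 76 → … (one orbit).
Decompose π into cycles: lengths [21, 21, 21, 21, 21, 21, 1] (7 cycles, including the fixed point 0).
n − c = 127 − 7 = 120; sign = (−1)^120 = +1.
Zolotarev: (61|127) = +1, matching the cycle-count sign.

+1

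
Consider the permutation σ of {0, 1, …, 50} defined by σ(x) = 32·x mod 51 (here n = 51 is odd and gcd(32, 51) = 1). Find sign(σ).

Start at x=2: 2 → 13 → 8 → 1 → 32 → 4 → 26 → … (one orbit).
Decompose π into cycles: lengths [8, 8, 8, 8, 8, 8, 2, 1] (8 cycles, including the fixed point 0).
Σ(ℓ_i−1) = 51−8 = 43; sign = (−1)^43 = -1.
The Jacobi symbol (32|51) = -1 (Zolotarev) agrees.

-1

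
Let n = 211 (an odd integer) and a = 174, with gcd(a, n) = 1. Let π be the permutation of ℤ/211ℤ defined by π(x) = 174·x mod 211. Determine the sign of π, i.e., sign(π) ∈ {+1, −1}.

-1

Trace 108: π^k(108) = [108, 13, 152, 73, 42, 134, 106] for k=0..6.
2 cycles of lengths [210, 1].
n − c = 211 − 2 = 209; sign = (−1)^209 = -1.
Zolotarev: (174|211) = -1, matching the cycle-count sign.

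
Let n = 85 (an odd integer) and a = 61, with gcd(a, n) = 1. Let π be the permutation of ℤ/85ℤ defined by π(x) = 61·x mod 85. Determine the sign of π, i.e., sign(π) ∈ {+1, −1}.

-1

Trace 41: π^k(41) = [41, 36, 71, 81, 11, 76, 46] for k=0..6.
Decompose π into cycles: lengths [16, 16, 16, 16, 16, 1, 1, 1, 1, 1] (10 cycles, including the fixed point 0).
With 10 cycles on 85 points, sign = (−1)^{85−10} = -1.
The Jacobi symbol (61|85) = -1 (Zolotarev) agrees.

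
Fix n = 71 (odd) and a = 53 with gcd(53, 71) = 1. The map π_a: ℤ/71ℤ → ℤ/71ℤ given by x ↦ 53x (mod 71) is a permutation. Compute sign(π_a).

-1

Orbit of 46 under x↦53x: [46, 24, 65, 37, 44, 60, 56]… (length divides ord_71(53)).
Decompose π into cycles: lengths [70, 1] (2 cycles, including the fixed point 0).
71 − 2 = 69 transpositions; sign(π) = (−1)^69 = -1.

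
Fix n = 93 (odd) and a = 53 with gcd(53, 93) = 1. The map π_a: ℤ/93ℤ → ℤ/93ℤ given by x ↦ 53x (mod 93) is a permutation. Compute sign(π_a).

Orbit of 53 under x↦53x: [53, 19, 77, 82, 68, 70, 83]… (length divides ord_93(53)).
π_53 has 5 disjoint cycles with lengths [30, 30, 30, 2, 1] on {0,…,92}.
With 5 cycles on 93 points, sign = (−1)^{93−5} = +1.
Zolotarev: (53|93) = +1, matching the cycle-count sign.

+1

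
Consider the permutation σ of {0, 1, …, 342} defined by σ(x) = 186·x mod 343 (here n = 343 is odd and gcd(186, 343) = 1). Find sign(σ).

+1

Start at x=72: 72 → 15 → 46 → 324 → 239 → 207 → 86 → … (one orbit).
π_186 has 7 disjoint cycles with lengths [147, 147, 21, 21, 3, 3, 1] on {0,…,342}.
Σ(ℓ_i−1) = 343−7 = 336; sign = (−1)^336 = +1.
Via Zolotarev, sign(π_{186}) = (186|343) = +1.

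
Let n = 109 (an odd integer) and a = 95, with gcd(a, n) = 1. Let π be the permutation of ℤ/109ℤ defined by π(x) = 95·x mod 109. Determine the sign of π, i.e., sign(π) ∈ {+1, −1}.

Trace 64: π^k(64) = [64, 85, 9, 92, 20, 47, 105] for k=0..6.
π_95 has 2 disjoint cycles with lengths [108, 1] on {0,…,108}.
109 − 2 = 107 transpositions; sign(π) = (−1)^107 = -1.
Zolotarev: (95|109) = -1, matching the cycle-count sign.

-1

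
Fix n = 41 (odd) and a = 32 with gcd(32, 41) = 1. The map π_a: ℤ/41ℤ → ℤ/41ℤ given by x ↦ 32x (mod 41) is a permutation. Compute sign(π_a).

Orbit of 32 under x↦32x: [32, 40, 9, 1]… (length divides ord_41(32)).
Decompose π into cycles: lengths [4, 4, 4, 4, 4, 4, 4, 4, 4, 4, 1] (11 cycles, including the fixed point 0).
With 11 cycles on 41 points, sign = (−1)^{41−11} = +1.
(32|41)_J = +1 (Zolotarev's lemma cross-check).

+1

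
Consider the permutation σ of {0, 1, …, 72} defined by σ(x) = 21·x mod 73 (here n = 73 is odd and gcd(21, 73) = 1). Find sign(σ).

-1

Start at x=1: 1 → 21 → 3 → 63 → 9 → 43 → 27 → … (one orbit).
4 cycles of lengths [24, 24, 24, 1].
With 4 cycles on 73 points, sign = (−1)^{73−4} = -1.
Via Zolotarev, sign(π_{21}) = (21|73) = -1.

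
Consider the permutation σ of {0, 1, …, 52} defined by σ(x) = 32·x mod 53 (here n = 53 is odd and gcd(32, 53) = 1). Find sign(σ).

Orbit of 41 under x↦32x: [41, 40, 8, 44, 30, 6, 33]… (length divides ord_53(32)).
The orbit structure of x ↦ 32x mod 53: 2 orbits of sizes [52, 1].
n − c = 53 − 2 = 51; sign = (−1)^51 = -1.

-1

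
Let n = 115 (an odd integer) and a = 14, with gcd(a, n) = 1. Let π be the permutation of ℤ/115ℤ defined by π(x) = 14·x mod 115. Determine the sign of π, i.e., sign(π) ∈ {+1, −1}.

Trace 81: π^k(81) = [81, 99, 6, 84, 26, 19, 36] for k=0..6.
Decompose π into cycles: lengths [22, 22, 22, 22, 22, 2, 2, 1] (8 cycles, including the fixed point 0).
With 8 cycles on 115 points, sign = (−1)^{115−8} = -1.
Via Zolotarev, sign(π_{14}) = (14|115) = -1.

-1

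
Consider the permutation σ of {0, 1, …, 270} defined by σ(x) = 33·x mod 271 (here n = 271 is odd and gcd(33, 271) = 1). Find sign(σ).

Start at x=259: 259 → 146 → 211 → 188 → 242 → 127 → 126 → … (one orbit).
Cycle type of π: 54×5 + 1; total 6 cycles.
n − c = 271 − 6 = 265; sign = (−1)^265 = -1.
Zolotarev: (33|271) = -1, matching the cycle-count sign.

-1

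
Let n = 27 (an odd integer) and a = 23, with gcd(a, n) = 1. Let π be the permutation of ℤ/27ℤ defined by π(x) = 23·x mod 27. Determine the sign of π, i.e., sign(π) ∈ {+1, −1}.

-1

Start at x=23: 23 → 16 → 17 → 13 → 2 → 19 → 5 → … (one orbit).
Cycle type of π: 18 + 6 + 2 + 1; total 4 cycles.
4 cycles on 27: each ℓ→(−1)^(ℓ−1), product (−1)^23 = -1.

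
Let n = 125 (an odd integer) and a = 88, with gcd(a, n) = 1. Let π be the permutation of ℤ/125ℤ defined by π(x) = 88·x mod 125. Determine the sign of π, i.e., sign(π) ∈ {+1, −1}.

Start at x=97: 97 → 36 → 43 → 34 → 117 → 46 → 48 → … (one orbit).
4 cycles of lengths [100, 20, 4, 1].
Σ(ℓ_i−1) = 125−4 = 121; sign = (−1)^121 = -1.
The Jacobi symbol (88|125) = -1 (Zolotarev) agrees.

-1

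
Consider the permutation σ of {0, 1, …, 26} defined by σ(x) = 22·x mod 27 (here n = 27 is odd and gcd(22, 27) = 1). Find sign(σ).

+1

Start at x=22: 22 → 25 → 10 → 4 → 7 → 19 → 13 → … (one orbit).
Decompose π into cycles: lengths [9, 9, 3, 3, 1, 1, 1] (7 cycles, including the fixed point 0).
Σ(ℓ_i−1) = 27−7 = 20; sign = (−1)^20 = +1.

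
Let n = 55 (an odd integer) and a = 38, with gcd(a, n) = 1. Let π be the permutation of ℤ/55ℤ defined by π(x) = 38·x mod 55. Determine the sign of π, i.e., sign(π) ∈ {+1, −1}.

-1

Start at x=4: 4 → 42 → 1 → 38 → 14 → 37 → 31 → … (one orbit).
π_38 has 6 disjoint cycles with lengths [20, 20, 5, 5, 4, 1] on {0,…,54}.
With 6 cycles on 55 points, sign = (−1)^{55−6} = -1.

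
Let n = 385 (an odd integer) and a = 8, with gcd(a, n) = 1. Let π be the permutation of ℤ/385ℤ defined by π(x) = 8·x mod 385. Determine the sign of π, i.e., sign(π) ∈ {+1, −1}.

+1

Start at x=141: 141 → 358 → 169 → 197 → 36 → 288 → 379 → … (one orbit).
Cycle lengths of π_8 on ℤ/385ℤ: [20, 20, 20, 20, 20, 20, 20, 20, 20, 20, 20, 20, 20, 20, 10, 10, 10, 10, 10, 10, 10, 4, 4, 4, 4, 4, 4, 4, 1, 1, 1, 1, 1, 1, 1]; 35 cycles in total.
sign(π) = (−1)^{n − #cycles} = (−1)^{385−35} = (−1)^350 = +1.
Via Zolotarev, sign(π_{8}) = (8|385) = +1.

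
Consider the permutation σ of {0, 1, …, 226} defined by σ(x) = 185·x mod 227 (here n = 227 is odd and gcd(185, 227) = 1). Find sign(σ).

+1

Orbit of 175 under x↦185x: [175, 141, 207, 159, 132, 131, 173]… (length divides ord_227(185)).
π_185 has 3 disjoint cycles with lengths [113, 113, 1] on {0,…,226}.
Σ(ℓ_i−1) = 227−3 = 224; sign = (−1)^224 = +1.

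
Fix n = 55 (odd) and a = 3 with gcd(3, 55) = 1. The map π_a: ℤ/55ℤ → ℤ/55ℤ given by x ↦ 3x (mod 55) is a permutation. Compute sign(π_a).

-1

Start at x=37: 37 → 1 → 3 → 9 → 27 → 26 → 23 → … (one orbit).
Cycle type of π: 20×2 + 5×2 + 4 + 1; total 6 cycles.
With 6 cycles on 55 points, sign = (−1)^{55−6} = -1.
Check: (3/55) = -1 by Zolotarev.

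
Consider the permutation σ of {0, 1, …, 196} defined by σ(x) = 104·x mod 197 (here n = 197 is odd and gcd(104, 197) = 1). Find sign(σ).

Orbit of 104 under x↦104x: [104, 178, 191, 164, 114, 36, 1]… (length divides ord_197(104)).
Cycle type of π: 7×28 + 1; total 29 cycles.
With 29 cycles on 197 points, sign = (−1)^{197−29} = +1.

+1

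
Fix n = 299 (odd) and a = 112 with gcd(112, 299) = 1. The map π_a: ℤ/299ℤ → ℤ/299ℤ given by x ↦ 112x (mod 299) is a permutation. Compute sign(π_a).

Trace 135: π^k(135) = [135, 170, 203, 12, 148, 131, 21] for k=0..6.
π_112 has 11 disjoint cycles with lengths [44, 44, 44, 44, 44, 44, 22, 4, 4, 4, 1] on {0,…,298}.
299 − 11 = 288 transpositions; sign(π) = (−1)^288 = +1.
The Jacobi symbol (112|299) = +1 (Zolotarev) agrees.

+1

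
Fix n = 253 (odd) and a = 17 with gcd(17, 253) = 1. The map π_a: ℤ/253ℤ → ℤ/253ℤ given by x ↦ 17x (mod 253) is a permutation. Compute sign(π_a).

Orbit of 243 under x↦17x: [243, 83, 146, 205, 196, 43, 225]… (length divides ord_253(17)).
π_17 has 5 disjoint cycles with lengths [110, 110, 22, 10, 1] on {0,…,252}.
With 5 cycles on 253 points, sign = (−1)^{253−5} = +1.
(17|253)_J = +1 (Zolotarev's lemma cross-check).

+1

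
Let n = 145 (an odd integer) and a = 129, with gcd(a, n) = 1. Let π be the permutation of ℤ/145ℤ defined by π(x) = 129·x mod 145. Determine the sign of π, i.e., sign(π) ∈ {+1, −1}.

Start at x=136: 136 → 144 → 16 → 34 → 36 → 4 → 81 → … (one orbit).
Decompose π into cycles: lengths [14, 14, 14, 14, 14, 14, 14, 14, 14, 14, 2, 2, 1] (13 cycles, including the fixed point 0).
With 13 cycles on 145 points, sign = (−1)^{145−13} = +1.
Zolotarev: (129|145) = +1, matching the cycle-count sign.

+1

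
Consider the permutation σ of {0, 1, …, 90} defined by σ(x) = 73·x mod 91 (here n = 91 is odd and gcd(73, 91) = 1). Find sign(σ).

Start at x=47: 47 → 64 → 31 → 79 → 34 → 25 → 5 → … (one orbit).
The orbit structure of x ↦ 73x mod 91: 11 orbits of sizes [12, 12, 12, 12, 12, 12, 6, 4, 4, 4, 1].
91 − 11 = 80 transpositions; sign(π) = (−1)^80 = +1.

+1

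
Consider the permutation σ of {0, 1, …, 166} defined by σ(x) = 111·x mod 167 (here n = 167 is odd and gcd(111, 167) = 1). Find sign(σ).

-1

Start at x=46: 46 → 96 → 135 → 122 → 15 → 162 → 113 → … (one orbit).
Decompose π into cycles: lengths [166, 1] (2 cycles, including the fixed point 0).
sign(π) = (−1)^{n − #cycles} = (−1)^{167−2} = (−1)^165 = -1.
Zolotarev: (111|167) = -1, matching the cycle-count sign.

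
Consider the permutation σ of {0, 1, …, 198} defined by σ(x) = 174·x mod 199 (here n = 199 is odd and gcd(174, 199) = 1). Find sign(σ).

Trace 172: π^k(172) = [172, 78, 40, 194, 125, 59, 117] for k=0..6.
Cycle type of π: 66×3 + 1; total 4 cycles.
4 cycles on 199: each ℓ→(−1)^(ℓ−1), product (−1)^195 = -1.
Via Zolotarev, sign(π_{174}) = (174|199) = -1.

-1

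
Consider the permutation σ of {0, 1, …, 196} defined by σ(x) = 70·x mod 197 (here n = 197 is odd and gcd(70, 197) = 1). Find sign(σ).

+1

Orbit of 90 under x↦70x: [90, 193, 114, 100, 105, 61, 133]… (length divides ord_197(70)).
π_70 has 5 disjoint cycles with lengths [49, 49, 49, 49, 1] on {0,…,196}.
n − c = 197 − 5 = 192; sign = (−1)^192 = +1.
The Jacobi symbol (70|197) = +1 (Zolotarev) agrees.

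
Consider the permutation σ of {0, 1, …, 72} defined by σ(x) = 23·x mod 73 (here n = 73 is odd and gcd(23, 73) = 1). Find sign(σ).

Trace 54: π^k(54) = [54, 1, 23, 18, 49, 32, 6] for k=0..6.
3 cycles of lengths [36, 36, 1].
3 cycles on 73: each ℓ→(−1)^(ℓ−1), product (−1)^70 = +1.

+1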